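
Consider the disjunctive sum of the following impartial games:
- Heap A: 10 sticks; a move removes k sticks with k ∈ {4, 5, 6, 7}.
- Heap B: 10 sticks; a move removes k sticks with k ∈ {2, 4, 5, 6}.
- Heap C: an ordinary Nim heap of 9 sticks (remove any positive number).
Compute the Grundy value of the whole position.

10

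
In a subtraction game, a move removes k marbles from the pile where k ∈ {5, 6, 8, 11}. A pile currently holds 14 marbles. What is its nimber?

2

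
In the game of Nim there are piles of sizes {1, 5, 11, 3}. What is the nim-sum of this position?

12

Compute the nim-sum pairwise:
1 XOR 5 = 4
4 XOR 11 = 15
15 XOR 3 = 12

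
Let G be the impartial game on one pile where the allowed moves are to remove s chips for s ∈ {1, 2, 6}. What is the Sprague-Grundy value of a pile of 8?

1

Grundy values for subtraction set {1, 2, 6}:
k:     0  1  2  3  4  5  6  7  8
g(k):  0  1  2  0  1  2  3  0  1
So g(8) = 1.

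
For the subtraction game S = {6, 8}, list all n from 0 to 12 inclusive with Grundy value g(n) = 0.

0, 1, 2, 3, 4, 5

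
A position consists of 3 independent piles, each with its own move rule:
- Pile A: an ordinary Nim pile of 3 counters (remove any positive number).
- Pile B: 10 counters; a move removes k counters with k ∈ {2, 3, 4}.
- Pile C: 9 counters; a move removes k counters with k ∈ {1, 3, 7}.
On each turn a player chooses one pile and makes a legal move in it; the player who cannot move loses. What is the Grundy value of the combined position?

Pile A is a plain Nim pile of size 3, so its Grundy value is 3.
Grundy values for pile B (subtraction set {2, 3, 4}):
k:     0  1  2  3  4  5  6  7  8  9 10
g(k):  0  0  1  1  2  2  0  0  1  1  2
So g(10) = 2.
Grundy values for pile C (subtraction set {1, 3, 7}):
k:     0  1  2  3  4  5  6  7  8  9
g(k):  0  1  0  1  0  1  0  1  0  1
So g(9) = 1.
The value of a disjunctive sum is the nim-sum of the parts.
Combined value = 3 XOR 2 XOR 1 = 0.

0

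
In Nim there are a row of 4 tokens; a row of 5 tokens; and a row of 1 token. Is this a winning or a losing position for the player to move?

Bitwise XOR of the heap sizes:
  100  (4)
  101  (5)
  001  (1)
  ---
  000  (0)
The nim-sum is 0, so this is a P-position: the player to move is in a losing position under optimal play.

Losing position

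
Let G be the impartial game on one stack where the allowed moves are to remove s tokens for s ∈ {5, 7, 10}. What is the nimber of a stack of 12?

2

Compute g(0), g(1), … for moves {5, 7, 10}:
g(0) = mex{} = 0
g(1) = mex{} = 0
g(2) = mex{} = 0
g(3) = mex{} = 0
g(4) = mex{} = 0
g(5) = mex{0} = 1
g(6) = mex{0} = 1
g(7) = mex{0} = 1
g(8) = mex{0} = 1
g(9) = mex{0} = 1
g(10) = mex{0,1} = 2
g(11) = mex{0,1} = 2
g(12) = mex{0,1} = 2
So g(12) = 2.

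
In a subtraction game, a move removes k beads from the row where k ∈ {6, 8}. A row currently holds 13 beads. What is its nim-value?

2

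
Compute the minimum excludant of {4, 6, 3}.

0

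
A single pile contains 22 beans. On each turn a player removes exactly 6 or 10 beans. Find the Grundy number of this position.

Compute g(0), g(1), … for moves {6, 10}:
k:     0  1  2  3  4  5  6  7  8  9 10 11 12 13 14 15 16 17 18 19 20 21 22
g(k):  0  0  0  0  0  0  1  1  1  1  1  1  2  2  2  2  0  0  0  0  0  0  1
So g(22) = 1.

1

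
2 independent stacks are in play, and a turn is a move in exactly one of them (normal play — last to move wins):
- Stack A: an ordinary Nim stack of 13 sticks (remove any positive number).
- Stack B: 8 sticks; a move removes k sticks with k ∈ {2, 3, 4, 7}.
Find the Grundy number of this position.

Stack A is a plain Nim stack of size 13, so its Grundy value is 13.
For stack B, compute g(0), g(1), … with moves {2, 3, 4, 7}:
g(0) = mex{} = 0
g(1) = mex{} = 0
g(2) = mex{0} = 1
g(3) = mex{0} = 1
g(4) = mex{0,1} = 2
g(5) = mex{0,1} = 2
g(6) = mex{1,2} = 0
g(7) = mex{0,1,2} = 3
g(8) = mex{0,2} = 1
So g(8) = 1.
The value of a disjunctive sum is the nim-sum of the parts.
Combined value = 13 ⊕ 1 = 12.

12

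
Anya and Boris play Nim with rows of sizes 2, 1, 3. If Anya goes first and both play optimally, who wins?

Boris wins

Nim-sum: 2 XOR 1 XOR 3 = 0.
The nim-sum is 0, so this is a P-position: the player to move is in a losing position under optimal play; Anya is about to move from it and so loses — Boris wins.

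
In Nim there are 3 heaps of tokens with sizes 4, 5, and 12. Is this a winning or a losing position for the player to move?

Winning position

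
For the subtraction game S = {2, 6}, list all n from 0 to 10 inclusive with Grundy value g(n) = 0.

0, 1, 4, 5, 8, 9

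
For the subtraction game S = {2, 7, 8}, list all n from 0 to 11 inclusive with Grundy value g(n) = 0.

0, 1, 4, 5, 10

Build the Grundy sequence with g(k) = mex{g(k−s) : s ∈ {2, 7, 8}, s ≤ k}:
k:     0  1  2  3  4  5  6  7  8  9 10 11
g(k):  0  0  1  1  0  0  1  1  2  2  0  3
The P-positions (g = 0) in 0..11 are 0, 1, 4, 5, 10.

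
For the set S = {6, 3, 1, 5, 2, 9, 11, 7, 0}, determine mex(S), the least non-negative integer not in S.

4

The values 0, 1, 2, 3 are all present; 4 is the first non-negative integer missing from the set.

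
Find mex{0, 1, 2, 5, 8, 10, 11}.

The values 0, 1, 2 are all present; 3 is the first non-negative integer missing from the set.

3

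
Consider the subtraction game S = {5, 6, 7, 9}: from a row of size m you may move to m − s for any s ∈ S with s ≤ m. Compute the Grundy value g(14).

0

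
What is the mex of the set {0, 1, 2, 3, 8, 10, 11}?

The values 0, 1, 2, 3 are all present; 4 is the first non-negative integer missing from the set.

4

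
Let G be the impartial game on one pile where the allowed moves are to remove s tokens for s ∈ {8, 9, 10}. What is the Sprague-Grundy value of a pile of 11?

1

Compute g(0), g(1), … for moves {8, 9, 10}:
g(0) = mex{} = 0
g(1) = mex{} = 0
g(2) = mex{} = 0
g(3) = mex{} = 0
g(4) = mex{} = 0
g(5) = mex{} = 0
g(6) = mex{} = 0
g(7) = mex{} = 0
g(8) = mex{0} = 1
g(9) = mex{0} = 1
g(10) = mex{0} = 1
g(11) = mex{0} = 1
So g(11) = 1.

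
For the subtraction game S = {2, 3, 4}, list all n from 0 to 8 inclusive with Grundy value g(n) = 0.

0, 1, 6, 7

Build the Grundy sequence with g(k) = mex{g(k−s) : s ∈ {2, 3, 4}, s ≤ k}:
k:     0  1  2  3  4  5  6  7  8
g(k):  0  0  1  1  2  2  0  0  1
The P-positions (g = 0) in 0..8 are 0, 1, 6, 7.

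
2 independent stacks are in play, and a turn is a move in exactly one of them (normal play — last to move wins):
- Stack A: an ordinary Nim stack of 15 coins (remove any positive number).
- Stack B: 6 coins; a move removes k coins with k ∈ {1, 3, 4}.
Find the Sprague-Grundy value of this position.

Stack A is a plain Nim stack of size 15, so its Grundy value is 15.
Grundy values for stack B (subtraction set {1, 3, 4}):
g(0) = mex{} = 0
g(1) = mex{0} = 1
g(2) = mex{1} = 0
g(3) = mex{0} = 1
g(4) = mex{0,1} = 2
g(5) = mex{0,1,2} = 3
g(6) = mex{0,1,3} = 2
So g(6) = 2.
The value of a disjunctive sum is the nim-sum of the parts.
Combined value = 15 XOR 2 = 13.

13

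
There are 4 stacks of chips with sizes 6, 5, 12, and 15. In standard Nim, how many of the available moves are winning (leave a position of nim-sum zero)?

Nim-sum: 6 ⊕ 5 ⊕ 12 ⊕ 15 = 0.
The nim-sum is already 0, so every move leaves a nonzero nim-sum — there are no winning moves.

0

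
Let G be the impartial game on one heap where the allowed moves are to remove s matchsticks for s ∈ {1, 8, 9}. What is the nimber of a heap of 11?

3

Build the Grundy sequence with g(k) = mex{g(k−s) : s ∈ {1, 8, 9}, s ≤ k}:
k:     0  1  2  3  4  5  6  7  8  9 10 11
g(k):  0  1  0  1  0  1  0  1  2  3  2  3
So g(11) = 3.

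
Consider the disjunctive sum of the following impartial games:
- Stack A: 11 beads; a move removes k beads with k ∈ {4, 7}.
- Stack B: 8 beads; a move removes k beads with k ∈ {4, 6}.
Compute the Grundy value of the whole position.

Grundy values for stack A (subtraction set {4, 7}):
g(0) = mex{} = 0
g(1) = mex{} = 0
g(2) = mex{} = 0
g(3) = mex{} = 0
g(4) = mex{0} = 1
g(5) = mex{0} = 1
g(6) = mex{0} = 1
g(7) = mex{0} = 1
g(8) = mex{0,1} = 2
g(9) = mex{0,1} = 2
g(10) = mex{0,1} = 2
g(11) = mex{1} = 0
So g(11) = 0.
For stack B, compute g(0), g(1), … with moves {4, 6}:
g(0) = mex{} = 0
g(1) = mex{} = 0
g(2) = mex{} = 0
g(3) = mex{} = 0
g(4) = mex{0} = 1
g(5) = mex{0} = 1
g(6) = mex{0} = 1
g(7) = mex{0} = 1
g(8) = mex{0,1} = 2
So g(8) = 2.
The value of a disjunctive sum is the nim-sum of the parts.
Combined value = 0 XOR 2 = 2.

2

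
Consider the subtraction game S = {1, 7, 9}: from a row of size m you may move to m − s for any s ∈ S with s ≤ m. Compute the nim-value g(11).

Grundy values for subtraction set {1, 7, 9}:
g(0) = mex{} = 0
g(1) = mex{0} = 1
g(2) = mex{1} = 0
g(3) = mex{0} = 1
g(4) = mex{1} = 0
g(5) = mex{0} = 1
g(6) = mex{1} = 0
g(7) = mex{0} = 1
g(8) = mex{1} = 0
g(9) = mex{0} = 1
g(10) = mex{1} = 0
g(11) = mex{0} = 1
So g(11) = 1.

1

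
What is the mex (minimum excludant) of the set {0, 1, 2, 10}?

The values 0, 1, 2 are all present; 3 is the first non-negative integer missing from the set.

3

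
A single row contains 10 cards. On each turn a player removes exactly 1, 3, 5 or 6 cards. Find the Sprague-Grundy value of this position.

2

Grundy values for subtraction set {1, 3, 5, 6}:
g(0) = mex{} = 0
g(1) = mex{0} = 1
g(2) = mex{1} = 0
g(3) = mex{0} = 1
g(4) = mex{1} = 0
g(5) = mex{0} = 1
g(6) = mex{0,1} = 2
g(7) = mex{0,1,2} = 3
g(8) = mex{0,1,3} = 2
g(9) = mex{0,1,2} = 3
g(10) = mex{0,1,3} = 2
So g(10) = 2.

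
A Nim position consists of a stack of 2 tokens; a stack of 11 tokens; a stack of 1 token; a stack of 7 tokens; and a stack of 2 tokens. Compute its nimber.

13

Compute the nim-sum pairwise:
2 ^ 11 = 9
9 ^ 1 = 8
8 ^ 7 = 15
15 ^ 2 = 13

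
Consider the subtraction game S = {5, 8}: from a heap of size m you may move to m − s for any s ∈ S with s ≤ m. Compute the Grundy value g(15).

0

Grundy values for subtraction set {5, 8}:
k:     0  1  2  3  4  5  6  7  8  9 10 11 12 13 14 15
g(k):  0  0  0  0  0  1  1  1  1  1  2  2  2  0  0  0
So g(15) = 0.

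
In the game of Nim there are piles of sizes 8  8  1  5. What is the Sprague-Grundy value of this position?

Nim-sum: 8 ^ 8 ^ 1 ^ 5 = 4.

4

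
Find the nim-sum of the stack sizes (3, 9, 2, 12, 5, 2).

Nim-sum: 3 ^ 9 ^ 2 ^ 12 ^ 5 ^ 2 = 3.

3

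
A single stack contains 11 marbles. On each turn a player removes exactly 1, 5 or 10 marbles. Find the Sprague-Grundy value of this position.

3

Grundy values for subtraction set {1, 5, 10}:
g(0) = mex{} = 0
g(1) = mex{0} = 1
g(2) = mex{1} = 0
g(3) = mex{0} = 1
g(4) = mex{1} = 0
g(5) = mex{0} = 1
g(6) = mex{1} = 0
g(7) = mex{0} = 1
g(8) = mex{1} = 0
g(9) = mex{0} = 1
g(10) = mex{0,1} = 2
g(11) = mex{0,1,2} = 3
So g(11) = 3.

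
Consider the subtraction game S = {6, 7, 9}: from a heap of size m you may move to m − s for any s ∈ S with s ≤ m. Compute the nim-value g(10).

1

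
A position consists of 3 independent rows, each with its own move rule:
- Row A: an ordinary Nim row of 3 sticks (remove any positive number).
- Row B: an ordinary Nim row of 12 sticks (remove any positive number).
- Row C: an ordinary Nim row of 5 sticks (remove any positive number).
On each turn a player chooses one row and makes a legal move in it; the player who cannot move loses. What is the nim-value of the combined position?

10

Row A is a plain Nim row of size 3, so its Grundy value is 3.
Row B is a plain Nim row of size 12, so its Grundy value is 12.
Row C is a plain Nim row of size 5, so its Grundy value is 5.
By the Sprague-Grundy theorem, the Grundy value of a sum of independent games is the XOR of the component values.
Combined value = 3 ⊕ 12 ⊕ 5 = 10.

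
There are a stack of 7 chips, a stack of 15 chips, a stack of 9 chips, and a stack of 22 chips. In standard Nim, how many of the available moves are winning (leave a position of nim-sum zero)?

1

Compute the nim-sum pairwise:
7 ^ 15 = 8
8 ^ 9 = 1
1 ^ 22 = 23
The overall nim-sum is X = 23. A stack of size p has a winning move iff p XOR X < p (reduce it to p XOR X).
  7: 7 XOR 23 = 16 ≥ 7 — no move.
  15: 15 XOR 23 = 24 ≥ 15 — no move.
  9: 9 XOR 23 = 30 ≥ 9 — no move.
  22: 22 XOR 23 = 1 < 22 — winning move (to 1).
That gives 1 winning move.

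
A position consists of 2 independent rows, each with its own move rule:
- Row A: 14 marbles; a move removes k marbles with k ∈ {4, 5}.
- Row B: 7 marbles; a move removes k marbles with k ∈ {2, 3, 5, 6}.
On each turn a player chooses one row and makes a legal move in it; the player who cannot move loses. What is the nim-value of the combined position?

2

Build the Grundy sequence for row A with g(k) = mex{g(k−s) : s ∈ {4, 5}, s ≤ k}:
g(0) = mex{} = 0
g(1) = mex{} = 0
g(2) = mex{} = 0
g(3) = mex{} = 0
g(4) = mex{0} = 1
g(5) = mex{0} = 1
g(6) = mex{0} = 1
g(7) = mex{0} = 1
g(8) = mex{0,1} = 2
g(9) = mex{1} = 0
g(10) = mex{1} = 0
g(11) = mex{1} = 0
g(12) = mex{1,2} = 0
g(13) = mex{0,2} = 1
g(14) = mex{0} = 1
So g(14) = 1.
Build the Grundy sequence for row B with g(k) = mex{g(k−s) : s ∈ {2, 3, 5, 6}, s ≤ k}:
g(0) = mex{} = 0
g(1) = mex{} = 0
g(2) = mex{0} = 1
g(3) = mex{0} = 1
g(4) = mex{0,1} = 2
g(5) = mex{0,1} = 2
g(6) = mex{0,1,2} = 3
g(7) = mex{0,1,2} = 3
So g(7) = 3.
By the Sprague-Grundy theorem, the Grundy value of a sum of independent games is the XOR of the component values.
Combined value = 1 ⊕ 3 = 2.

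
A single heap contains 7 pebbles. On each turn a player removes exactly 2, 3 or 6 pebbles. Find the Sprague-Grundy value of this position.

1

Grundy values for subtraction set {2, 3, 6}:
k:     0  1  2  3  4  5  6  7
g(k):  0  0  1  1  2  0  3  1
So g(7) = 1.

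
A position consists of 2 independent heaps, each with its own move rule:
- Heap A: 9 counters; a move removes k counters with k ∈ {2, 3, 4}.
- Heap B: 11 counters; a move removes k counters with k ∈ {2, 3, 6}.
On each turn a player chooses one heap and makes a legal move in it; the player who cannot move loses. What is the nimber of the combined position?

0

Build the Grundy sequence for heap A with g(k) = mex{g(k−s) : s ∈ {2, 3, 4}, s ≤ k}:
k:     0  1  2  3  4  5  6  7  8  9
g(k):  0  0  1  1  2  2  0  0  1  1
So g(9) = 1.
For heap B, compute g(0), g(1), … with moves {2, 3, 6}:
k:     0  1  2  3  4  5  6  7  8  9 10 11
g(k):  0  0  1  1  2  0  3  1  2  0  0  1
So g(11) = 1.
By the Sprague-Grundy theorem, the Grundy value of a sum of independent games is the XOR of the component values.
Combined value = 1 ⊕ 1 = 0.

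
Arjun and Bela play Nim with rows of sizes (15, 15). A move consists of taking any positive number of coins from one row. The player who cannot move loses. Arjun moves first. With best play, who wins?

Bela wins

Nim-sum: 15 XOR 15 = 0.
The nim-sum is 0, so this is a P-position: the player to move is in a losing position under optimal play; Arjun is about to move from it and so loses — Bela wins.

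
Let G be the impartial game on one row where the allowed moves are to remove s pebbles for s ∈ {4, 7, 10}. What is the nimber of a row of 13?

Compute g(0), g(1), … for moves {4, 7, 10}:
k:     0  1  2  3  4  5  6  7  8  9 10 11 12 13
g(k):  0  0  0  0  1  1  1  1  2  2  2  2  3  3
So g(13) = 3.

3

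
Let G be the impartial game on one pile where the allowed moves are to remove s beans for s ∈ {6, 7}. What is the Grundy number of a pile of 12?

Build the Grundy sequence with g(k) = mex{g(k−s) : s ∈ {6, 7}, s ≤ k}:
k:     0  1  2  3  4  5  6  7  8  9 10 11 12
g(k):  0  0  0  0  0  0  1  1  1  1  1  1  2
So g(12) = 2.

2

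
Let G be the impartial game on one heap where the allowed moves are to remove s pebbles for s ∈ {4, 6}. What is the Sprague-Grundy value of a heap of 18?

Build the Grundy sequence with g(k) = mex{g(k−s) : s ∈ {4, 6}, s ≤ k}:
k:     0  1  2  3  4  5  6  7  8  9 10 11 12 13 14 15 16 17 18
g(k):  0  0  0  0  1  1  1  1  2  2  0  0  0  0  1  1  1  1  2
So g(18) = 2.

2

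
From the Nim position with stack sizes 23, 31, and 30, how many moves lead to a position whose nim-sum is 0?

Compute the nim-sum pairwise:
23 XOR 31 = 8
8 XOR 30 = 22
The overall nim-sum is X = 22. A stack of size p has a winning move iff p XOR X < p (reduce it to p XOR X).
  23: 23 XOR 22 = 1 < 23 — winning move (to 1).
  31: 31 XOR 22 = 9 < 31 — winning move (to 9).
  30: 30 XOR 22 = 8 < 30 — winning move (to 8).
That gives 3 winning moves.

3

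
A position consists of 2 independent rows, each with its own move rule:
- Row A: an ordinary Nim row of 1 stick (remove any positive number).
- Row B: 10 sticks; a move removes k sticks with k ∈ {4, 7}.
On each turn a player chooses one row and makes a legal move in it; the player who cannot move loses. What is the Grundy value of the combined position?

3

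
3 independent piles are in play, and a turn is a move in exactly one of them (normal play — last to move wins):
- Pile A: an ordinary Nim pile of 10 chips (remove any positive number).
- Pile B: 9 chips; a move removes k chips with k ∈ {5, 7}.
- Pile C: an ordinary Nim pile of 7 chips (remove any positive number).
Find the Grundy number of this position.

Pile A is a plain Nim pile of size 10, so its Grundy value is 10.
Build the Grundy sequence for pile B with g(k) = mex{g(k−s) : s ∈ {5, 7}, s ≤ k}:
k:     0  1  2  3  4  5  6  7  8  9
g(k):  0  0  0  0  0  1  1  1  1  1
So g(9) = 1.
Pile C is a plain Nim pile of size 7, so its Grundy value is 7.
By the Sprague-Grundy theorem, the Grundy value of a sum of independent games is the XOR of the component values.
Combined value = 10 XOR 1 XOR 7 = 12.

12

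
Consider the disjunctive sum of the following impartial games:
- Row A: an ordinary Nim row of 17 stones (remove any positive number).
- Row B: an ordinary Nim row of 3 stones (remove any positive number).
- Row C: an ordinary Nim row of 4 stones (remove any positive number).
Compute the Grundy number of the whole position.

Row A is a plain Nim row of size 17, so its Grundy value is 17.
Row B is a plain Nim row of size 3, so its Grundy value is 3.
Row C is a plain Nim row of size 4, so its Grundy value is 4.
By the Sprague-Grundy theorem, the Grundy value of a sum of independent games is the XOR of the component values.
Combined value = 17 XOR 3 XOR 4 = 22.

22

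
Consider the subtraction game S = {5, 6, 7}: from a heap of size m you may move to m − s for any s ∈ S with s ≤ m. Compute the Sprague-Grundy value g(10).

Compute g(0), g(1), … for moves {5, 6, 7}:
g(0) = mex{} = 0
g(1) = mex{} = 0
g(2) = mex{} = 0
g(3) = mex{} = 0
g(4) = mex{} = 0
g(5) = mex{0} = 1
g(6) = mex{0} = 1
g(7) = mex{0} = 1
g(8) = mex{0} = 1
g(9) = mex{0} = 1
g(10) = mex{0,1} = 2
So g(10) = 2.

2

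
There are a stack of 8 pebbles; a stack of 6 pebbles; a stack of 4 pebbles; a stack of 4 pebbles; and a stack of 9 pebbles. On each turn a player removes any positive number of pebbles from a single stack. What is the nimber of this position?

7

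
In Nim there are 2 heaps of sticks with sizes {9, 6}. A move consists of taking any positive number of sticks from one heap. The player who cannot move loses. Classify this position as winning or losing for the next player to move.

Winning position

Nim-sum: 9 ⊕ 6 = 15.
The nim-sum is 15 ≠ 0, so this is an N-position: the player to move can win.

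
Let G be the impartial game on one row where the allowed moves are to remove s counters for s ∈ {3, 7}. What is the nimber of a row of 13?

Grundy values for subtraction set {3, 7}:
k:     0  1  2  3  4  5  6  7  8  9 10 11 12 13
g(k):  0  0  0  1  1  1  0  2  2  1  0  0  0  1
So g(13) = 1.

1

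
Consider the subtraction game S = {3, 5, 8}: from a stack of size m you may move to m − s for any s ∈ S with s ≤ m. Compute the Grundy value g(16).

1

Build the Grundy sequence with g(k) = mex{g(k−s) : s ∈ {3, 5, 8}, s ≤ k}:
k:     0  1  2  3  4  5  6  7  8  9 10 11 12 13 14 15 16
g(k):  0  0  0  1  1  1  2  2  2  3  3  0  0  0  1  1  1
So g(16) = 1.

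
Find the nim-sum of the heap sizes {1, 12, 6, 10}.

1

Bitwise XOR of the heap sizes:
  0001  (1)
  1100  (12)
  0110  (6)
  1010  (10)
  ----
  0001  (1)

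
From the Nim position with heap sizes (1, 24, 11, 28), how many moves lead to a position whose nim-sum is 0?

Bitwise XOR of the heap sizes:
  00001  (1)
  11000  (24)
  01011  (11)
  11100  (28)
  -----
  01110  (14)
The overall nim-sum is X = 14. A heap of size p has a winning move iff p XOR X < p (reduce it to p XOR X).
  1: 1 XOR 14 = 15 ≥ 1 — no move.
  24: 24 XOR 14 = 22 < 24 — winning move (to 22).
  11: 11 XOR 14 = 5 < 11 — winning move (to 5).
  28: 28 XOR 14 = 18 < 28 — winning move (to 18).
That gives 3 winning moves.

3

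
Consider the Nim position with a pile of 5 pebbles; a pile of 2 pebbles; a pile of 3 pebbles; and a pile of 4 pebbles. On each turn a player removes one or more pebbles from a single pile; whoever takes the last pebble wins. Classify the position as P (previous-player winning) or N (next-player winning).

P-position

Compute the nim-sum pairwise:
5 XOR 2 = 7
7 XOR 3 = 4
4 XOR 4 = 0
The nim-sum is 0, so this is a P-position: the player to move is in a losing position under optimal play.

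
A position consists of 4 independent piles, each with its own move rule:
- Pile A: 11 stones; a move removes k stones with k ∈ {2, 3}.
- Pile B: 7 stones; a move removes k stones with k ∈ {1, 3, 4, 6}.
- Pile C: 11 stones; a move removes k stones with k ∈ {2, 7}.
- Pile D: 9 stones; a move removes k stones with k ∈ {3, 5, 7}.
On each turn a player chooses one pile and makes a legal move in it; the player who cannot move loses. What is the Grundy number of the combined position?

2

Build the Grundy sequence for pile A with g(k) = mex{g(k−s) : s ∈ {2, 3}, s ≤ k}:
k:     0  1  2  3  4  5  6  7  8  9 10 11
g(k):  0  0  1  1  2  0  0  1  1  2  0  0
So g(11) = 0.
For pile B, compute g(0), g(1), … with moves {1, 3, 4, 6}:
k:     0  1  2  3  4  5  6  7
g(k):  0  1  0  1  2  3  2  0
So g(7) = 0.
Build the Grundy sequence for pile C with g(k) = mex{g(k−s) : s ∈ {2, 7}, s ≤ k}:
g(0) = mex{} = 0
g(1) = mex{} = 0
g(2) = mex{0} = 1
g(3) = mex{0} = 1
g(4) = mex{1} = 0
g(5) = mex{1} = 0
g(6) = mex{0} = 1
g(7) = mex{0} = 1
g(8) = mex{0,1} = 2
g(9) = mex{1} = 0
g(10) = mex{1,2} = 0
g(11) = mex{0} = 1
So g(11) = 1.
For pile D, compute g(0), g(1), … with moves {3, 5, 7}:
k:     0  1  2  3  4  5  6  7  8  9
g(k):  0  0  0  1  1  1  2  2  2  3
So g(9) = 3.
The value of a disjunctive sum is the nim-sum of the parts.
Combined value = 0 XOR 0 XOR 1 XOR 3 = 2.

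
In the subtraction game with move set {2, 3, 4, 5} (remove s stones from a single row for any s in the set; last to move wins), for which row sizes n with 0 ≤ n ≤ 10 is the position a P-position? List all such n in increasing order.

0, 1, 7, 8

Grundy values for subtraction set {2, 3, 4, 5}:
k:     0  1  2  3  4  5  6  7  8  9 10
g(k):  0  0  1  1  2  2  3  0  0  1  1
The P-positions (g = 0) in 0..10 are 0, 1, 7, 8.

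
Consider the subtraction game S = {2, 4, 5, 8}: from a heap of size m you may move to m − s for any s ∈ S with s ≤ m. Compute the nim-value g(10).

0

Build the Grundy sequence with g(k) = mex{g(k−s) : s ∈ {2, 4, 5, 8}, s ≤ k}:
k:     0  1  2  3  4  5  6  7  8  9 10
g(k):  0  0  1  1  2  2  3  0  4  1  0
So g(10) = 0.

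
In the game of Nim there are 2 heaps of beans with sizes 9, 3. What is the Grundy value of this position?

Nim-sum: 9 ^ 3 = 10.

10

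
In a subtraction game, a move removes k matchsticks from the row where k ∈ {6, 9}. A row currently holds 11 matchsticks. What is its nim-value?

1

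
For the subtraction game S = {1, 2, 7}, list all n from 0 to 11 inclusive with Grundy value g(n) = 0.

Compute g(0), g(1), … for moves {1, 2, 7}:
k:     0  1  2  3  4  5  6  7  8  9 10 11
g(k):  0  1  2  0  1  2  0  1  2  0  1  2
The P-positions (g = 0) in 0..11 are 0, 3, 6, 9.

0, 3, 6, 9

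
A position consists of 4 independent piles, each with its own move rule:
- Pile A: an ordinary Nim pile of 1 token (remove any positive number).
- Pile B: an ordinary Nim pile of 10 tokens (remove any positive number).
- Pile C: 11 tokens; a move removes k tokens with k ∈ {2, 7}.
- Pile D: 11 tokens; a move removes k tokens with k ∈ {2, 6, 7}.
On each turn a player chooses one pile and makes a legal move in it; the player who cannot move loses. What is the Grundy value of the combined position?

Pile A is a plain Nim pile of size 1, so its Grundy value is 1.
Pile B is a plain Nim pile of size 10, so its Grundy value is 10.
Build the Grundy sequence for pile C with g(k) = mex{g(k−s) : s ∈ {2, 7}, s ≤ k}:
k:     0  1  2  3  4  5  6  7  8  9 10 11
g(k):  0  0  1  1  0  0  1  1  2  0  0  1
So g(11) = 1.
For pile D, compute g(0), g(1), … with moves {2, 6, 7}:
k:     0  1  2  3  4  5  6  7  8  9 10 11
g(k):  0  0  1  1  0  0  1  1  2  0  3  1
So g(11) = 1.
The value of a disjunctive sum is the nim-sum of the parts.
Combined value = 1 XOR 10 XOR 1 XOR 1 = 11.

11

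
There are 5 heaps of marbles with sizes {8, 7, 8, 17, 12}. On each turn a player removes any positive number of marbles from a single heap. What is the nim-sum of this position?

26

Compute the nim-sum pairwise:
8 XOR 7 = 15
15 XOR 8 = 7
7 XOR 17 = 22
22 XOR 12 = 26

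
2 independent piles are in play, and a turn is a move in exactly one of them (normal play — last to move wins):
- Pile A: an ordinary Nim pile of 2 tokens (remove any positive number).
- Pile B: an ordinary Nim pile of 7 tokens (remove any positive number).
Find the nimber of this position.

Pile A is a plain Nim pile of size 2, so its Grundy value is 2.
Pile B is a plain Nim pile of size 7, so its Grundy value is 7.
The value of a disjunctive sum is the nim-sum of the parts.
Combined value = 2 XOR 7 = 5.

5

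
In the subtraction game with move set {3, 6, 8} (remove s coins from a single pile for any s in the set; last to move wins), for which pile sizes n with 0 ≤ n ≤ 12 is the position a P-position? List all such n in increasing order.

0, 1, 2, 11, 12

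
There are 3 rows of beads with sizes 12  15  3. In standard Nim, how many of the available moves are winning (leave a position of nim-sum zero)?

0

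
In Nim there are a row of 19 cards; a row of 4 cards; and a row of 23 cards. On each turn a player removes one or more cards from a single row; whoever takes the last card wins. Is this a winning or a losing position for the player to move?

Losing position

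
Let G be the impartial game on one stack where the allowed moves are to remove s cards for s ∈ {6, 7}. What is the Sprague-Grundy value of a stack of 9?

1

Grundy values for subtraction set {6, 7}:
k:     0  1  2  3  4  5  6  7  8  9
g(k):  0  0  0  0  0  0  1  1  1  1
So g(9) = 1.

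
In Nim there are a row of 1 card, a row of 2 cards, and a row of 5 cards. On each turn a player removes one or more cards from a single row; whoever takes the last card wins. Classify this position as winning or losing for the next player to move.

Winning position

In binary:
  001  (1)
  010  (2)
  101  (5)
  ---
  110  (6)
The nim-sum is 6 ≠ 0, so this is an N-position: the player to move can win.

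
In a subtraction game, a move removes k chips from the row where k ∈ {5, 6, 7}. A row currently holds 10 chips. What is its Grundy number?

Compute g(0), g(1), … for moves {5, 6, 7}:
g(0) = mex{} = 0
g(1) = mex{} = 0
g(2) = mex{} = 0
g(3) = mex{} = 0
g(4) = mex{} = 0
g(5) = mex{0} = 1
g(6) = mex{0} = 1
g(7) = mex{0} = 1
g(8) = mex{0} = 1
g(9) = mex{0} = 1
g(10) = mex{0,1} = 2
So g(10) = 2.

2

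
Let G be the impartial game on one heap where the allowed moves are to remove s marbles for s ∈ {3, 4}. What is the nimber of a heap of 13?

2

Build the Grundy sequence with g(k) = mex{g(k−s) : s ∈ {3, 4}, s ≤ k}:
k:     0  1  2  3  4  5  6  7  8  9 10 11 12 13
g(k):  0  0  0  1  1  1  2  0  0  0  1  1  1  2
So g(13) = 2.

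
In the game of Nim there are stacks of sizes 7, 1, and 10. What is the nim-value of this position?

12

Compute the nim-sum pairwise:
7 ⊕ 1 = 6
6 ⊕ 10 = 12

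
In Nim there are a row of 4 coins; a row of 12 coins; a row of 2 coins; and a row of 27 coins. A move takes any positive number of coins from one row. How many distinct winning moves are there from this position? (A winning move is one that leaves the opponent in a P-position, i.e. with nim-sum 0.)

1

Write each in binary and XOR column by column:
  00100  (4)
  01100  (12)
  00010  (2)
  11011  (27)
  -----
  10001  (17)
The overall nim-sum is X = 17. A row of size p has a winning move iff p XOR X < p (reduce it to p XOR X).
  4: 4 XOR 17 = 21 ≥ 4 — no move.
  12: 12 XOR 17 = 29 ≥ 12 — no move.
  2: 2 XOR 17 = 19 ≥ 2 — no move.
  27: 27 XOR 17 = 10 < 27 — winning move (to 10).
That gives 1 winning move.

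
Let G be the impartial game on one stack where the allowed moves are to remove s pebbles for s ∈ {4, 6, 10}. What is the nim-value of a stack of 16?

Grundy values for subtraction set {4, 6, 10}:
k:     0  1  2  3  4  5  6  7  8  9 10 11 12 13 14 15 16
g(k):  0  0  0  0  1  1  1  1  2  2  2  2  3  3  0  0  0
So g(16) = 0.

0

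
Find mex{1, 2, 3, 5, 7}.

0 is not in the set, so the mex is 0.

0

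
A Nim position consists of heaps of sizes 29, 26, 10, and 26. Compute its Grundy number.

23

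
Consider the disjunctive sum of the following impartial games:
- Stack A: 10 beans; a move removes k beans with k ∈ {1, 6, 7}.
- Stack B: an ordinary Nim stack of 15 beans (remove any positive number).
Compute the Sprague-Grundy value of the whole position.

13

Grundy values for stack A (subtraction set {1, 6, 7}):
g(0) = mex{} = 0
g(1) = mex{0} = 1
g(2) = mex{1} = 0
g(3) = mex{0} = 1
g(4) = mex{1} = 0
g(5) = mex{0} = 1
g(6) = mex{0,1} = 2
g(7) = mex{0,1,2} = 3
g(8) = mex{0,1,3} = 2
g(9) = mex{0,1,2} = 3
g(10) = mex{0,1,3} = 2
So g(10) = 2.
Stack B is a plain Nim stack of size 15, so its Grundy value is 15.
By the Sprague-Grundy theorem, the Grundy value of a sum of independent games is the XOR of the component values.
Combined value = 2 XOR 15 = 13.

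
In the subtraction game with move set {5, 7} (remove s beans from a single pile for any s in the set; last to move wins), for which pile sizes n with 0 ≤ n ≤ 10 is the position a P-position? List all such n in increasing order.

Build the Grundy sequence with g(k) = mex{g(k−s) : s ∈ {5, 7}, s ≤ k}:
k:     0  1  2  3  4  5  6  7  8  9 10
g(k):  0  0  0  0  0  1  1  1  1  1  2
The P-positions (g = 0) in 0..10 are 0, 1, 2, 3, 4.

0, 1, 2, 3, 4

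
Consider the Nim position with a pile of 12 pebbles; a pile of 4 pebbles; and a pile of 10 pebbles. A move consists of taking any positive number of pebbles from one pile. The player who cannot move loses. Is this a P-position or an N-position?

N-position

Compute the nim-sum pairwise:
12 XOR 4 = 8
8 XOR 10 = 2
The nim-sum is 2 ≠ 0, so this is an N-position: the player to move can win.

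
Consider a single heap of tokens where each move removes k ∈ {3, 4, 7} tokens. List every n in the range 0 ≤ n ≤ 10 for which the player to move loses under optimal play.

Compute g(0), g(1), … for moves {3, 4, 7}:
g(0) = mex{} = 0
g(1) = mex{} = 0
g(2) = mex{} = 0
g(3) = mex{0} = 1
g(4) = mex{0} = 1
g(5) = mex{0} = 1
g(6) = mex{0,1} = 2
g(7) = mex{0,1} = 2
g(8) = mex{0,1} = 2
g(9) = mex{0,1,2} = 3
g(10) = mex{1,2} = 0
The P-positions (g = 0) in 0..10 are 0, 1, 2, 10.

0, 1, 2, 10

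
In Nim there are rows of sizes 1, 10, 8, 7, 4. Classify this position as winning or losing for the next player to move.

Losing position

In binary:
  0001  (1)
  1010  (10)
  1000  (8)
  0111  (7)
  0100  (4)
  ----
  0000  (0)
The nim-sum is 0, so this is a P-position: the player to move is in a losing position under optimal play.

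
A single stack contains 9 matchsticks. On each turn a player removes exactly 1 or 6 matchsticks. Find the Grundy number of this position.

Build the Grundy sequence with g(k) = mex{g(k−s) : s ∈ {1, 6}, s ≤ k}:
g(0) = mex{} = 0
g(1) = mex{0} = 1
g(2) = mex{1} = 0
g(3) = mex{0} = 1
g(4) = mex{1} = 0
g(5) = mex{0} = 1
g(6) = mex{0,1} = 2
g(7) = mex{1,2} = 0
g(8) = mex{0} = 1
g(9) = mex{1} = 0
So g(9) = 0.

0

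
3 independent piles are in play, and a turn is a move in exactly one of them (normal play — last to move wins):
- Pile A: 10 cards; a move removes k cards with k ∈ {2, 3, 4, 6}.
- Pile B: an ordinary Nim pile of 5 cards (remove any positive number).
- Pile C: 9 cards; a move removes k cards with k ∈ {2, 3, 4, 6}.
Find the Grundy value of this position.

4

Build the Grundy sequence for pile A with g(k) = mex{g(k−s) : s ∈ {2, 3, 4, 6}, s ≤ k}:
k:     0  1  2  3  4  5  6  7  8  9 10
g(k):  0  0  1  1  2  2  3  3  0  0  1
So g(10) = 1.
Pile B is a plain Nim pile of size 5, so its Grundy value is 5.
Grundy values for pile C (subtraction set {2, 3, 4, 6}):
k:     0  1  2  3  4  5  6  7  8  9
g(k):  0  0  1  1  2  2  3  3  0  0
So g(9) = 0.
The value of a disjunctive sum is the nim-sum of the parts.
Combined value = 1 ⊕ 5 ⊕ 0 = 4.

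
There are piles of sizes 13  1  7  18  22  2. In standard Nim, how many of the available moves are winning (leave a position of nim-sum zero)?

1

Nim-sum: 13 ⊕ 1 ⊕ 7 ⊕ 18 ⊕ 22 ⊕ 2 = 13.
The overall nim-sum is X = 13. A pile of size p has a winning move iff p XOR X < p (reduce it to p XOR X).
  13: 13 XOR 13 = 0 < 13 — winning move (to 0).
  1: 1 XOR 13 = 12 ≥ 1 — no move.
  7: 7 XOR 13 = 10 ≥ 7 — no move.
  18: 18 XOR 13 = 31 ≥ 18 — no move.
  22: 22 XOR 13 = 27 ≥ 22 — no move.
  2: 2 XOR 13 = 15 ≥ 2 — no move.
That gives 1 winning move.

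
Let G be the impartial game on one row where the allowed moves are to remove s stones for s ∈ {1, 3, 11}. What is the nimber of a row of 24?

0

Build the Grundy sequence with g(k) = mex{g(k−s) : s ∈ {1, 3, 11}, s ≤ k}:
k:     0  1  2  3  4  5  6  7  8  9 10 11 12 13 14 15 16 17 18 19 20 21 22 23 24
g(k):  0  1  0  1  0  1  0  1  0  1  0  1  0  1  0  1  0  1  0  1  0  1  0  1  0
So g(24) = 0.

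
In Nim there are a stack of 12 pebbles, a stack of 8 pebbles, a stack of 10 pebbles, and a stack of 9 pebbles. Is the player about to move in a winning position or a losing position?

Winning position

In binary:
  1100  (12)
  1000  (8)
  1010  (10)
  1001  (9)
  ----
  0111  (7)
The nim-sum is 7 ≠ 0, so this is an N-position: the player to move can win.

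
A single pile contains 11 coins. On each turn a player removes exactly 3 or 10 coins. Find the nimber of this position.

1

Grundy values for subtraction set {3, 10}:
g(0) = mex{} = 0
g(1) = mex{} = 0
g(2) = mex{} = 0
g(3) = mex{0} = 1
g(4) = mex{0} = 1
g(5) = mex{0} = 1
g(6) = mex{1} = 0
g(7) = mex{1} = 0
g(8) = mex{1} = 0
g(9) = mex{0} = 1
g(10) = mex{0} = 1
g(11) = mex{0} = 1
So g(11) = 1.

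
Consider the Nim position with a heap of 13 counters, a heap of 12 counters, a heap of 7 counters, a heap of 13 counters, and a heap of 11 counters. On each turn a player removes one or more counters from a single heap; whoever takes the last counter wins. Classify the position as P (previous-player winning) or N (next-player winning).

P-position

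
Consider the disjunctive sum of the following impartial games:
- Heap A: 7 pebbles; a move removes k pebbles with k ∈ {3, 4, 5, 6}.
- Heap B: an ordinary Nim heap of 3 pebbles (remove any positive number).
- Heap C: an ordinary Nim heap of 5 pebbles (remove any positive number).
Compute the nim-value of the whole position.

4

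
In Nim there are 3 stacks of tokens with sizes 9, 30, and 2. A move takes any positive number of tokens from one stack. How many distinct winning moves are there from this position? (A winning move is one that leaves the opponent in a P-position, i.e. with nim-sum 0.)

Nim-sum: 9 ^ 30 ^ 2 = 21.
The overall nim-sum is X = 21. A stack of size p has a winning move iff p XOR X < p (reduce it to p XOR X).
  9: 9 XOR 21 = 28 ≥ 9 — no move.
  30: 30 XOR 21 = 11 < 30 — winning move (to 11).
  2: 2 XOR 21 = 23 ≥ 2 — no move.
That gives 1 winning move.

1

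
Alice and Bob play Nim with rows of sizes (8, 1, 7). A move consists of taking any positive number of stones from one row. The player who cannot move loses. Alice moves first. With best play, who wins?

Bitwise XOR of the heap sizes:
  1000  (8)
  0001  (1)
  0111  (7)
  ----
  1110  (14)
The nim-sum is 14 ≠ 0, so this is an N-position: the player to move can win; Alice has a winning move.

Alice wins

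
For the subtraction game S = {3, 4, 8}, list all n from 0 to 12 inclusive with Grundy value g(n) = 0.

Build the Grundy sequence with g(k) = mex{g(k−s) : s ∈ {3, 4, 8}, s ≤ k}:
k:     0  1  2  3  4  5  6  7  8  9 10 11 12
g(k):  0  0  0  1  1  1  2  0  2  3  1  3  0
The P-positions (g = 0) in 0..12 are 0, 1, 2, 7, 12.

0, 1, 2, 7, 12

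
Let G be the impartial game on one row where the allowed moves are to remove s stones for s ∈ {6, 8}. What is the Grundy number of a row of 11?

1

Build the Grundy sequence with g(k) = mex{g(k−s) : s ∈ {6, 8}, s ≤ k}:
k:     0  1  2  3  4  5  6  7  8  9 10 11
g(k):  0  0  0  0  0  0  1  1  1  1  1  1
So g(11) = 1.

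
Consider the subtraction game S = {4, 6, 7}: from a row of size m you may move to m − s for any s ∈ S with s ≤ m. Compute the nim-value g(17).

1

Compute g(0), g(1), … for moves {4, 6, 7}:
k:     0  1  2  3  4  5  6  7  8  9 10 11 12 13 14 15 16 17
g(k):  0  0  0  0  1  1  1  1  2  2  2  0  0  0  0  1  1  1
So g(17) = 1.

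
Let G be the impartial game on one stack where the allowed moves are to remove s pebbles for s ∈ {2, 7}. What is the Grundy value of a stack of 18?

0

Build the Grundy sequence with g(k) = mex{g(k−s) : s ∈ {2, 7}, s ≤ k}:
k:     0  1  2  3  4  5  6  7  8  9 10 11 12 13 14 15 16 17 18
g(k):  0  0  1  1  0  0  1  1  2  0  0  1  1  0  0  1  1  2  0
So g(18) = 0.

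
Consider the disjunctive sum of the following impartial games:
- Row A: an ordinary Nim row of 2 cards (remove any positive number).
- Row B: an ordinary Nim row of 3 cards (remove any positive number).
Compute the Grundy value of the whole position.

1

Row A is a plain Nim row of size 2, so its Grundy value is 2.
Row B is a plain Nim row of size 3, so its Grundy value is 3.
By the Sprague-Grundy theorem, the Grundy value of a sum of independent games is the XOR of the component values.
Combined value = 2 ⊕ 3 = 1.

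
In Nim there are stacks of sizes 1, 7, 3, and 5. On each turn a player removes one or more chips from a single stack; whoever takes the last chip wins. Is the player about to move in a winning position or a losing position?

Losing position

Compute the nim-sum pairwise:
1 XOR 7 = 6
6 XOR 3 = 5
5 XOR 5 = 0
The nim-sum is 0, so this is a P-position: the player to move is in a losing position under optimal play.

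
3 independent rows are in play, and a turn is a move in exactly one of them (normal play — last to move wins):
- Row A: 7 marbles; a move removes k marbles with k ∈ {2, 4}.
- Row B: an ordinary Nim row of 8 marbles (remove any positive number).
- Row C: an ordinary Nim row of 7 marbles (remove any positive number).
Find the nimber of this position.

For row A, compute g(0), g(1), … with moves {2, 4}:
k:     0  1  2  3  4  5  6  7
g(k):  0  0  1  1  2  2  0  0
So g(7) = 0.
Row B is a plain Nim row of size 8, so its Grundy value is 8.
Row C is a plain Nim row of size 7, so its Grundy value is 7.
By the Sprague-Grundy theorem, the Grundy value of a sum of independent games is the XOR of the component values.
Combined value = 0 ⊕ 8 ⊕ 7 = 15.

15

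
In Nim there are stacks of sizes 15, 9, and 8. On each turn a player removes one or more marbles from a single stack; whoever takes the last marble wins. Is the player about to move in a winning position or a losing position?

Compute the nim-sum pairwise:
15 XOR 9 = 6
6 XOR 8 = 14
The nim-sum is 14 ≠ 0, so this is an N-position: the player to move can win.

Winning position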